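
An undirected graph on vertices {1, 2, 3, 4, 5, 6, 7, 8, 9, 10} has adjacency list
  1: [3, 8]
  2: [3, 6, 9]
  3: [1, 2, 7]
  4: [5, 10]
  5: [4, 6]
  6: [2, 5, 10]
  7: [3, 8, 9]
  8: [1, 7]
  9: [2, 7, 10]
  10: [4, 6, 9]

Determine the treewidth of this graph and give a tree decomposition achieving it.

Treewidth 2.
One optimal decomposition is:
Bags: B1 = {4, 5, 10}  B2 = {5, 6, 10}  B3 = {6, 9, 10}  B4 = {2, 6, 9}  B5 = {2, 7, 9}  B6 = {2, 3, 7}  B7 = {3, 7, 8}  B8 = {1, 3, 8}
Tree: B1–B2, B2–B3, B3–B4, B4–B5, B5–B6, B6–B7, B7–B8

Each bag holds 3 vertices, so the decomposition has width 2, which upper-bounds the treewidth. For the lower bound, G contains the cycle 4–5–6–10–4, so G is not a forest; only forests have treewidth ≤ 1, hence tw(G) ≥ 2. Combining the bounds, tw(G) = 2.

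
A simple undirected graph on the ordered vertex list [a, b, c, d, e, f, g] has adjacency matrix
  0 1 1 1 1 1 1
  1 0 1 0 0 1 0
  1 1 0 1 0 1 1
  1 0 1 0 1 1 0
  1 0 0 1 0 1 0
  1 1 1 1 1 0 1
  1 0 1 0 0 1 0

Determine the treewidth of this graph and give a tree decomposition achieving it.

Treewidth 3.
One such decomposition:
Bags: B1 = {a, c, d, f}  B2 = {a, d, e, f}  B3 = {a, b, c, f}  B4 = {a, c, f, g}
Tree: B1–B2, B1–B3, B3–B4

The largest bag has 4 vertices, giving width 3; this decomposition certifies tw(G) ≤ 3. For the lower bound, the 4 vertices {a, d, e, f} are pairwise adjacent, and any tree decomposition puts a clique entirely inside one bag — forcing width ≥ 3. Combining the bounds, tw(G) = 3.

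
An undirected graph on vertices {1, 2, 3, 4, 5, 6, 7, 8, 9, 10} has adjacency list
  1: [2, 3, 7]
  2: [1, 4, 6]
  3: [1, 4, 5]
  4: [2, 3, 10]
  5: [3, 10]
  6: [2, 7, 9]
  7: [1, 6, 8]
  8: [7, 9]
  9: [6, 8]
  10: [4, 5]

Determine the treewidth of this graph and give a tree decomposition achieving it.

Treewidth 2.
One optimal decomposition is:
Bags: B1 = {4, 5, 10}  B2 = {3, 4, 5}  B3 = {2, 3, 4}  B4 = {1, 2, 3}  B5 = {1, 2, 6}  B6 = {1, 6, 7}  B7 = {6, 7, 9}  B8 = {7, 8, 9}
Tree: B1–B2, B2–B3, B3–B4, B4–B5, B5–B6, B6–B7, B7–B8

The largest bag has 3 vertices, giving width 2; this decomposition certifies tw(G) ≤ 2. Since 10–5–3–4–10 is a cycle in G, G is not acyclic. Forests are exactly the graphs of treewidth ≤ 1, so tw(G) ≥ 2. Therefore the treewidth is 2.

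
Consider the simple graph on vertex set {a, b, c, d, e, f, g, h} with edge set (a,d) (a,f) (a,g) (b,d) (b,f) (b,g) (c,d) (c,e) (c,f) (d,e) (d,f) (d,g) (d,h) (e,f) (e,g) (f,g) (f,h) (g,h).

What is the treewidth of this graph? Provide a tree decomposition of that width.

Treewidth 3.
One optimal decomposition is:
Bags: B1 = {a, d, f, g}  B2 = {b, d, f, g}  B3 = {d, e, f, g}  B4 = {d, f, g, h}  B5 = {c, d, e, f}
Tree: B1–B2, B1–B3, B2–B4, B3–B5

Every bag has size at most 4, so the width is 4 − 1 = 3 and tw(G) ≤ 3. On the other hand G contains the 4-clique {d, e, f, g}. A clique must lie in a single bag of any decomposition, so no decomposition can have width below 3. Therefore the treewidth is 3.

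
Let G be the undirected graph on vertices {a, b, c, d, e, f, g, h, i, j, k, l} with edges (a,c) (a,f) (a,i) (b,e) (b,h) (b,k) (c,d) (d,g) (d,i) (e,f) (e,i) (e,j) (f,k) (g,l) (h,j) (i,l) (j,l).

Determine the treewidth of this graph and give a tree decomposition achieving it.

Each bag holds 4 vertices, so the decomposition has width 3, which upper-bounds the treewidth. For the lower bound: the 4 vertex sets {c,d,g}, {a}, {i}, {e,f,j,l} are disjoint, each induces a connected subgraph, and every pair is joined by at least one edge of G. Contracting each set to a single vertex therefore yields K_{4} as a minor, and since treewidth is minor-monotone, tw(G) ≥ tw(K_{4}) = 3. The upper and lower bounds meet at 3, so that is the treewidth.

Treewidth 3.
Bags: B1 = {a, c, d, g}  B2 = {a, d, g, i}  B3 = {a, g, i, l}  B4 = {a, f, i, l}  B5 = {e, f, i, l}  B6 = {e, f, j, l}  B7 = {e, f, j, k}  B8 = {b, e, j, k}  B9 = {b, h, j, k}
Tree: B1–B2, B2–B3, B3–B4, B4–B5, B5–B6, B6–B7, B7–B8, B8–B9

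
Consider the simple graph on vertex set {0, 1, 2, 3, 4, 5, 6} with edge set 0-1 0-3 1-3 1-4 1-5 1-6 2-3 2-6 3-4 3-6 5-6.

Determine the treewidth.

2

A width-2 tree decomposition is:
Bags: B1 = {1, 3, 6}  B2 = {1, 3, 4}  B3 = {0, 1, 3}  B4 = {2, 3, 6}  B5 = {1, 5, 6}
Tree: B1–B2, B2–B3, B1–B4, B1–B5
Every bag has size at most 3, so the width is 3 − 1 = 2 and tw(G) ≤ 2. On the other hand G contains the 3-clique {0, 1, 3}. A clique must lie in a single bag of any decomposition, so no decomposition can have width below 2. Therefore the treewidth is 2.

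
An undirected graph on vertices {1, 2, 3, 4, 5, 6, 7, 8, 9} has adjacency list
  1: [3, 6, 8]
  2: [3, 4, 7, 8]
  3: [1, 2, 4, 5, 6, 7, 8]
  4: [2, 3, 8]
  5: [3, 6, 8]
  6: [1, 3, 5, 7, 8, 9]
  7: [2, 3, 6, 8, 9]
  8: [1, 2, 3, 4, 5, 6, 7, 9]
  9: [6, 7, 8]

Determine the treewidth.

3

A width-3 tree decomposition is:
Bags: B1 = {3, 6, 7, 8}  B2 = {6, 7, 8, 9}  B3 = {1, 3, 6, 8}  B4 = {2, 3, 7, 8}  B5 = {3, 5, 6, 8}  B6 = {2, 3, 4, 8}
Tree: B1–B2, B1–B3, B1–B4, B1–B5, B4–B6
Every bag has size at most 4, so the width is 4 − 1 = 3 and tw(G) ≤ 3. For the lower bound, the 4 vertices {6, 7, 8, 9} are pairwise adjacent, and any tree decomposition puts a clique entirely inside one bag — forcing width ≥ 3. Hence tw(G) = 3 exactly.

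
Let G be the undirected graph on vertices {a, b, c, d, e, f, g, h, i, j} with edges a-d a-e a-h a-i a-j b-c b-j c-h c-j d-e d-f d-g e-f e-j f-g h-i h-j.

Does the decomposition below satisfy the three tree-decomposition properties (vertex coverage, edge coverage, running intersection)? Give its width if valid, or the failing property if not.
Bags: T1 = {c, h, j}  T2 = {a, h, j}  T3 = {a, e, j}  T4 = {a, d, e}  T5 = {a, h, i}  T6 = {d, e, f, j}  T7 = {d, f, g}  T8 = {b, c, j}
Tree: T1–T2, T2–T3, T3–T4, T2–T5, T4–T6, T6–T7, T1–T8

A tree decomposition must satisfy three properties: every vertex lies in some bag; for every edge, both endpoints lie together in some bag; and for every vertex, the bags containing it form a connected subtree. Here bags containing vertex j are not connected in the tree, so the decomposition is invalid.

No — bags containing vertex j are not connected in the tree.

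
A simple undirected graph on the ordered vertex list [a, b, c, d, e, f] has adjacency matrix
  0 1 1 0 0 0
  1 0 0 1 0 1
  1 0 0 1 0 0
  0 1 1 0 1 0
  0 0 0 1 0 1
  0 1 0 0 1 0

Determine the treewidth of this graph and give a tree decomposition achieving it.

Treewidth 2.
One such decomposition:
Bags: B1 = {a, b, c}  B2 = {b, c, d}  B3 = {b, d, f}  B4 = {d, e, f}
Tree: B1–B2, B2–B3, B3–B4

Each bag holds 3 vertices, so the decomposition has width 2, which upper-bounds the treewidth. The edges a–c–d–b–a form a cycle, so G is not a tree and its treewidth is at least 2. Therefore the treewidth is 2.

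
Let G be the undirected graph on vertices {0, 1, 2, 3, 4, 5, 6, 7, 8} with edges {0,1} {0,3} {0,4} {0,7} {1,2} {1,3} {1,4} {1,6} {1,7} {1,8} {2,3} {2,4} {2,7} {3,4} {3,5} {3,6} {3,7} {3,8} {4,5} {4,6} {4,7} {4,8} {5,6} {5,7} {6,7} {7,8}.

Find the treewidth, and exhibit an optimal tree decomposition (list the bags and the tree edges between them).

Treewidth 4.
One optimal decomposition is:
Bags: B1 = {1, 2, 3, 4, 7}  B2 = {0, 1, 3, 4, 7}  B3 = {1, 3, 4, 7, 8}  B4 = {1, 3, 4, 6, 7}  B5 = {3, 4, 5, 6, 7}
Tree: B1–B2, B1–B3, B1–B4, B4–B5

Every bag has size at most 5, so the width is 5 − 1 = 4 and tw(G) ≤ 4. On the other hand G contains the 5-clique {0, 1, 3, 4, 7}. A clique must lie in a single bag of any decomposition, so no decomposition can have width below 4. The upper and lower bounds meet at 4, so that is the treewidth.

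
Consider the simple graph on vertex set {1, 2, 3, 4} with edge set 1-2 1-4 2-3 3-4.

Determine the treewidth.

2

A width-2 tree decomposition is:
Bags: B1 = {1, 3, 4}  B2 = {1, 2, 3}
Tree: B1–B2
Every bag has size at most 3, so the width is 3 − 1 = 2 and tw(G) ≤ 2. For the lower bound, G contains the cycle 3–4–1–2–3, so G is not a forest; only forests have treewidth ≤ 1, hence tw(G) ≥ 2. Therefore the treewidth is 2.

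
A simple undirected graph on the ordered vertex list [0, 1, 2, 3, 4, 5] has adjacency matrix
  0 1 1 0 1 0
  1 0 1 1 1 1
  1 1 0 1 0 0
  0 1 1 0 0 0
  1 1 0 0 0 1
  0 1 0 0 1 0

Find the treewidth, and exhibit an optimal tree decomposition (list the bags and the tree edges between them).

Treewidth 2.
One optimal decomposition is:
Bags: B1 = {1, 4, 5}  B2 = {0, 1, 4}  B3 = {0, 1, 2}  B4 = {1, 2, 3}
Tree: B1–B2, B2–B3, B3–B4

The largest bag has 3 vertices, giving width 2; this decomposition certifies tw(G) ≤ 2. For the lower bound, the 3 vertices {0, 1, 2} are pairwise adjacent, and any tree decomposition puts a clique entirely inside one bag — forcing width ≥ 2. Hence tw(G) = 2 exactly.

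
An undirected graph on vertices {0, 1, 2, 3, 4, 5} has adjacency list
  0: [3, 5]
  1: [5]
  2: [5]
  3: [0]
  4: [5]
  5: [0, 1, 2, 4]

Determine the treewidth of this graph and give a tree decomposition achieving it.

Treewidth 1.
One such decomposition:
Bags: B1 = {4, 5}  B2 = {0, 5}  B3 = {1, 5}  B4 = {0, 3}  B5 = {2, 5}
Tree: B1–B2, B1–B3, B2–B4, B3–B5

The largest bag has 2 vertices, giving width 1; this decomposition certifies tw(G) ≤ 1. Any graph with an edge has treewidth ≥ 1, and G has the edge 5–4. The upper and lower bounds meet at 1, so that is the treewidth.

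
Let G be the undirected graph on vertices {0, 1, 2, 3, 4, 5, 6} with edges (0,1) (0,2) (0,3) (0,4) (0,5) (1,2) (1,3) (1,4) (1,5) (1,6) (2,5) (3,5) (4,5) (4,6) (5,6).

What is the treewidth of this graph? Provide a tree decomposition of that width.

The largest bag has 4 vertices, giving width 3; this decomposition certifies tw(G) ≤ 3. On the other hand G contains the 4-clique {0, 1, 2, 5}. A clique must lie in a single bag of any decomposition, so no decomposition can have width below 3. Hence tw(G) = 3 exactly.

Treewidth 3.
One such decomposition:
Bags: B1 = {1, 4, 5, 6}  B2 = {0, 1, 4, 5}  B3 = {0, 1, 3, 5}  B4 = {0, 1, 2, 5}
Tree: B1–B2, B2–B3, B3–B4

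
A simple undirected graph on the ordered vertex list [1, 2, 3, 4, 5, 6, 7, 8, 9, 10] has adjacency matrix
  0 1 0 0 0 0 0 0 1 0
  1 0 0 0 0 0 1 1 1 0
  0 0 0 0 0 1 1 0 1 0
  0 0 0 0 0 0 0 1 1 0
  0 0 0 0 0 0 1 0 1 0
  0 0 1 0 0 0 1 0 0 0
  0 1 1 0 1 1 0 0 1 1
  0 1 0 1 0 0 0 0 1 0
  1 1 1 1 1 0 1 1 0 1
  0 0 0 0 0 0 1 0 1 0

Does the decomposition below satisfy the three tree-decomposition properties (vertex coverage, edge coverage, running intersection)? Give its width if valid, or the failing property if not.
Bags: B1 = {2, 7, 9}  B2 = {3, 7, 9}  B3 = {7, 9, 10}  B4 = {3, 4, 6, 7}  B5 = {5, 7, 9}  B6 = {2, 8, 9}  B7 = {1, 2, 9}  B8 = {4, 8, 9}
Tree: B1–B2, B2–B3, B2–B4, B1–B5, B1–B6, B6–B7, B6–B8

A tree decomposition must satisfy three properties: every vertex lies in some bag; for every edge, both endpoints lie together in some bag; and for every vertex, the bags containing it form a connected subtree. Here bags containing vertex 4 are not connected in the tree, so the decomposition is invalid.

No — bags containing vertex 4 are not connected in the tree.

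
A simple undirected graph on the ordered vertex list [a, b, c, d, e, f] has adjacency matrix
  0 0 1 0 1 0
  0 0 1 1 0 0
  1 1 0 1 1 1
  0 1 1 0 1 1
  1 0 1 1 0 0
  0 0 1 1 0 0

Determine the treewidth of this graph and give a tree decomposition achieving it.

Treewidth 2.
One such decomposition:
Bags: B1 = {c, d, e}  B2 = {b, c, d}  B3 = {c, d, f}  B4 = {a, c, e}
Tree: B1–B2, B2–B3, B1–B4

The largest bag has 3 vertices, giving width 2; this decomposition certifies tw(G) ≤ 2. For the lower bound, the 3 vertices {c, d, e} are pairwise adjacent, and any tree decomposition puts a clique entirely inside one bag — forcing width ≥ 2. Combining the bounds, tw(G) = 2.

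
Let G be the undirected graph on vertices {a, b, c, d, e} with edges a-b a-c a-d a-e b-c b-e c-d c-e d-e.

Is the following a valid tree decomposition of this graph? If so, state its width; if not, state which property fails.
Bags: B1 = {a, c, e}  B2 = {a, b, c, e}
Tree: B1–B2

No — vertex d appears in no bag.

A tree decomposition must satisfy three properties: every vertex lies in some bag; for every edge, both endpoints lie together in some bag; and for every vertex, the bags containing it form a connected subtree. Here vertex d appears in no bag, so the decomposition is invalid.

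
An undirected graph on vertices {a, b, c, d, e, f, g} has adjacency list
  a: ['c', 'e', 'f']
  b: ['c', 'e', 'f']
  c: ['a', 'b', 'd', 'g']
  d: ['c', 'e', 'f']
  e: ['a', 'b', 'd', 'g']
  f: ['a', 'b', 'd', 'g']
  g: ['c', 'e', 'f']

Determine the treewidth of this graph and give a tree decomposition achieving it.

Treewidth 3.
One such decomposition:
Bags: B1 = {a, c, e, f}  B2 = {b, c, e, f}  B3 = {c, e, f, g}  B4 = {c, d, e, f}
Tree: B1–B2, B2–B3, B3–B4

Each bag holds 4 vertices, so the decomposition has width 3, which upper-bounds the treewidth. For the lower bound: the 4 vertex sets {a,f}, {b,c}, {e}, {g} are disjoint, each induces a connected subgraph, and every pair is joined by at least one edge of G. Contracting each set to a single vertex therefore yields K_{4} as a minor, and since treewidth is minor-monotone, tw(G) ≥ tw(K_{4}) = 3. Therefore the treewidth is 3.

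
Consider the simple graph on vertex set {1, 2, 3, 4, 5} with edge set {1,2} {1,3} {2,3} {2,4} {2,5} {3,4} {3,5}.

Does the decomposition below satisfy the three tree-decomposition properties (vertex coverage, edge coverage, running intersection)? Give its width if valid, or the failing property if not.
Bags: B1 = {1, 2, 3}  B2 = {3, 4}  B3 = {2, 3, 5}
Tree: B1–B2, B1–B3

A tree decomposition must satisfy three properties: every vertex lies in some bag; for every edge, both endpoints lie together in some bag; and for every vertex, the bags containing it form a connected subtree. Here edge (2,4) lies in no bag, so the decomposition is invalid.

No — edge (2,4) lies in no bag.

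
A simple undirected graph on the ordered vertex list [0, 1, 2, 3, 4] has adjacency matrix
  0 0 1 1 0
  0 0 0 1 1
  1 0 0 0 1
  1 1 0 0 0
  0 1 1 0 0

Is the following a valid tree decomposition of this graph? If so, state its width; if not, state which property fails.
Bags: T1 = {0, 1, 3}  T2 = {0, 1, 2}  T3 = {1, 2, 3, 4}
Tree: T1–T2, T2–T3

A tree decomposition must satisfy three properties: every vertex lies in some bag; for every edge, both endpoints lie together in some bag; and for every vertex, the bags containing it form a connected subtree. Here bags containing vertex 3 are not connected in the tree, so the decomposition is invalid.

No — bags containing vertex 3 are not connected in the tree.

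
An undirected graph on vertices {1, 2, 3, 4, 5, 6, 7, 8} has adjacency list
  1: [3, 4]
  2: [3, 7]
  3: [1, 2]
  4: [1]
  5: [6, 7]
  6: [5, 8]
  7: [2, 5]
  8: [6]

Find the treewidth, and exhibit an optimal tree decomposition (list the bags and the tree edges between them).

The largest bag has 2 vertices, giving width 1; this decomposition certifies tw(G) ≤ 1. Since G has at least one edge (e.g. 4–1), it is not an edgeless graph, so tw(G) ≥ 1. The upper and lower bounds meet at 1, so that is the treewidth.

Treewidth 1.
One such decomposition:
Bags: B1 = {1, 4}  B2 = {1, 3}  B3 = {2, 3}  B4 = {2, 7}  B5 = {5, 7}  B6 = {5, 6}  B7 = {6, 8}
Tree: B1–B2, B2–B3, B3–B4, B4–B5, B5–B6, B6–B7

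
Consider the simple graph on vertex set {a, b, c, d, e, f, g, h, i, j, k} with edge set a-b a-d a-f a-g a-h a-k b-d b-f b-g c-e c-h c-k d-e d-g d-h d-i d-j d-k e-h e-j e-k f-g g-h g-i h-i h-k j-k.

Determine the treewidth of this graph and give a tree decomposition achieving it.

Every bag has size at most 4, so the width is 4 − 1 = 3 and tw(G) ≤ 3. On the other hand G contains the 4-clique {d, e, j, k}. A clique must lie in a single bag of any decomposition, so no decomposition can have width below 3. Combining the bounds, tw(G) = 3.

Treewidth 3.
Bags: B1 = {a, d, h, k}  B2 = {a, d, g, h}  B3 = {d, e, h, k}  B4 = {a, b, d, g}  B5 = {d, e, j, k}  B6 = {d, g, h, i}  B7 = {c, e, h, k}  B8 = {a, b, f, g}
Tree: B1–B2, B1–B3, B2–B4, B3–B5, B2–B6, B3–B7, B4–B8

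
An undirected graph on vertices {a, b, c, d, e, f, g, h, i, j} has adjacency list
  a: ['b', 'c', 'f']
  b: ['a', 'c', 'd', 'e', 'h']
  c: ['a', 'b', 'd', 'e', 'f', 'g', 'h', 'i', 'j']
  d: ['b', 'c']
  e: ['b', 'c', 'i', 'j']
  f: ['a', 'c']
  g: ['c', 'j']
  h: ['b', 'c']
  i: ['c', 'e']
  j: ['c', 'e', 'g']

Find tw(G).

2

A width-2 tree decomposition is:
Bags: B1 = {b, c, h}  B2 = {a, b, c}  B3 = {b, c, e}  B4 = {c, e, i}  B5 = {c, e, j}  B6 = {b, c, d}  B7 = {a, c, f}  B8 = {c, g, j}
Tree: B1–B2, B2–B3, B3–B4, B4–B5, B2–B6, B2–B7, B5–B8
Each bag holds 3 vertices, so the decomposition has width 2, which upper-bounds the treewidth. On the other hand G contains the 3-clique {a, c, f}. A clique must lie in a single bag of any decomposition, so no decomposition can have width below 2. Therefore the treewidth is 2.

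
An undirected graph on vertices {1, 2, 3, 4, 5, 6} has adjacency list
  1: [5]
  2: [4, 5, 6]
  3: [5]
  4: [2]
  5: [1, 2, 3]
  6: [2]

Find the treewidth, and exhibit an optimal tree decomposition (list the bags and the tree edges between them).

Every bag has size at most 2, so the width is 2 − 1 = 1 and tw(G) ≤ 1. Since G has at least one edge (e.g. 6–2), it is not an edgeless graph, so tw(G) ≥ 1. Combining the bounds, tw(G) = 1.

Treewidth 1.
One optimal decomposition is:
Bags: B1 = {2, 6}  B2 = {2, 5}  B3 = {1, 5}  B4 = {2, 4}  B5 = {3, 5}
Tree: B1–B2, B2–B3, B1–B4, B2–B5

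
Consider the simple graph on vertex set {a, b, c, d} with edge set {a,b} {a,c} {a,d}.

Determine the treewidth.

1

A width-1 tree decomposition is:
Bags: B1 = {a, d}  B2 = {a, c}  B3 = {a, b}
Tree: B1–B2, B2–B3
The largest bag has 2 vertices, giving width 1; this decomposition certifies tw(G) ≤ 1. Since G has at least one edge (e.g. d–a), it is not an edgeless graph, so tw(G) ≥ 1. Therefore the treewidth is 1.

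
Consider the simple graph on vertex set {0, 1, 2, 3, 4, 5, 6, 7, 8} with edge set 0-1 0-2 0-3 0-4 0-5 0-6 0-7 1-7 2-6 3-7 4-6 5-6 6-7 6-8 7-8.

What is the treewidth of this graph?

A width-2 tree decomposition is:
Bags: B1 = {0, 6, 7}  B2 = {0, 3, 7}  B3 = {6, 7, 8}  B4 = {0, 5, 6}  B5 = {0, 4, 6}  B6 = {0, 1, 7}  B7 = {0, 2, 6}
Tree: B1–B2, B1–B3, B1–B4, B4–B5, B1–B6, B1–B7
Every bag has size at most 3, so the width is 3 − 1 = 2 and tw(G) ≤ 2. Conversely, {0, 1, 7} is a clique of size 3, and the vertices of any clique must share a bag in every tree decomposition; so some bag has ≥ 3 vertices and tw(G) ≥ 2. Hence tw(G) = 2 exactly.

2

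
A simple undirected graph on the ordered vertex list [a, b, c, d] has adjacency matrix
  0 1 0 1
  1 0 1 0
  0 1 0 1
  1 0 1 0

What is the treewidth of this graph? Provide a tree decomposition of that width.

Every bag has size at most 3, so the width is 3 − 1 = 2 and tw(G) ≤ 2. Since d–a–b–c–d is a cycle in G, G is not acyclic. Forests are exactly the graphs of treewidth ≤ 1, so tw(G) ≥ 2. Therefore the treewidth is 2.

Treewidth 2.
One optimal decomposition is:
Bags: B1 = {a, b, d}  B2 = {b, c, d}
Tree: B1–B2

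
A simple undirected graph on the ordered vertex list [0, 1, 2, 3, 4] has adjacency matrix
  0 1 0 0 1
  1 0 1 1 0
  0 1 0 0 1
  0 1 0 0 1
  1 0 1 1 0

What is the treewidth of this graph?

A width-2 tree decomposition is:
Bags: B1 = {1, 2, 4}  B2 = {1, 3, 4}  B3 = {0, 1, 4}
Tree: B1–B2, B2–B3
Each bag holds 3 vertices, so the decomposition has width 2, which upper-bounds the treewidth. Since 4–2–1–3–4 is a cycle in G, G is not acyclic. Forests are exactly the graphs of treewidth ≤ 1, so tw(G) ≥ 2. The upper and lower bounds meet at 2, so that is the treewidth.

2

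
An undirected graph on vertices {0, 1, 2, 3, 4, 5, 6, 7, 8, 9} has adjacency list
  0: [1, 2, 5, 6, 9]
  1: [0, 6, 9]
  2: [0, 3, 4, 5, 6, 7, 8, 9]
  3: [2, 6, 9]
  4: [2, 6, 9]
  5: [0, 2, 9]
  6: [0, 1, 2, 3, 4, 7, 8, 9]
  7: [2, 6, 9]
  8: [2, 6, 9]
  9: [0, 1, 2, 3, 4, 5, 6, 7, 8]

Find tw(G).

3

A width-3 tree decomposition is:
Bags: B1 = {2, 4, 6, 9}  B2 = {2, 6, 7, 9}  B3 = {2, 3, 6, 9}  B4 = {0, 2, 6, 9}  B5 = {2, 6, 8, 9}  B6 = {0, 1, 6, 9}  B7 = {0, 2, 5, 9}
Tree: B1–B2, B1–B3, B2–B4, B4–B5, B4–B6, B4–B7
Every bag has size at most 4, so the width is 4 − 1 = 3 and tw(G) ≤ 3. On the other hand G contains the 4-clique {0, 1, 6, 9}. A clique must lie in a single bag of any decomposition, so no decomposition can have width below 3. Combining the bounds, tw(G) = 3.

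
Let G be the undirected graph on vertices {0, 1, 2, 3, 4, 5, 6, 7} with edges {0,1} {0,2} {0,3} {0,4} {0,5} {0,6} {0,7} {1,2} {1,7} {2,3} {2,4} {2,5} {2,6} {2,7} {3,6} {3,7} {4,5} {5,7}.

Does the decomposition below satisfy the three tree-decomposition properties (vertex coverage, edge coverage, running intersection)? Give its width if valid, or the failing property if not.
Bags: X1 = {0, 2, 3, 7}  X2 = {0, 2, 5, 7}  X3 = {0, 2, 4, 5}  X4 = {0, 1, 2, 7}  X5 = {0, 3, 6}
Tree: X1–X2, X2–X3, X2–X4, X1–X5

A tree decomposition must satisfy three properties: every vertex lies in some bag; for every edge, both endpoints lie together in some bag; and for every vertex, the bags containing it form a connected subtree. Here edge (2,6) lies in no bag, so the decomposition is invalid.

No — edge (2,6) lies in no bag.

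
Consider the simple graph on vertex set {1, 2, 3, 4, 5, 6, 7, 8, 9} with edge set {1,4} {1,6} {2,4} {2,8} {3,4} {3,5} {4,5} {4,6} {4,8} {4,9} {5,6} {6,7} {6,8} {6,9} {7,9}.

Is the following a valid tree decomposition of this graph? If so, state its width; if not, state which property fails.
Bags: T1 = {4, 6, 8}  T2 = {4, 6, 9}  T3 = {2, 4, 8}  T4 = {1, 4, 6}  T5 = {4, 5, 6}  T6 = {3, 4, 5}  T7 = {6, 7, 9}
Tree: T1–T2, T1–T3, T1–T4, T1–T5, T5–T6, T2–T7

Yes; width 2.

Every vertex of G appears in some bag (union = {1, 2, 3, 4, 5, 6, 7, 8, 9}); every edge is covered by a bag; and for each vertex v the set of bags containing v is connected in the bag tree. The decomposition is therefore valid. The largest bag has 3 vertices, so the width is 2.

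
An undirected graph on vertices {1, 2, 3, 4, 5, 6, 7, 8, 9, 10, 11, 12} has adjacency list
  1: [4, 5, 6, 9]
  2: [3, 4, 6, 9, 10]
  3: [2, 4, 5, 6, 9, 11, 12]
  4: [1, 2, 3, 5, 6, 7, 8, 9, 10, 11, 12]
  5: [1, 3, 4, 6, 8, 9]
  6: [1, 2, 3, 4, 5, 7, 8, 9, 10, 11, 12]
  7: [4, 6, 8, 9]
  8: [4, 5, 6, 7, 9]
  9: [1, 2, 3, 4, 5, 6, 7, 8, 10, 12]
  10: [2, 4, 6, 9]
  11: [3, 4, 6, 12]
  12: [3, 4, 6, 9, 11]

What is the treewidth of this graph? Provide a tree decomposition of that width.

The largest bag has 5 vertices, giving width 4; this decomposition certifies tw(G) ≤ 4. On the other hand G contains the 5-clique {1, 4, 5, 6, 9}. A clique must lie in a single bag of any decomposition, so no decomposition can have width below 4. Combining the bounds, tw(G) = 4.

Treewidth 4.
One optimal decomposition is:
Bags: B1 = {3, 4, 5, 6, 9}  B2 = {4, 5, 6, 8, 9}  B3 = {2, 3, 4, 6, 9}  B4 = {4, 6, 7, 8, 9}  B5 = {1, 4, 5, 6, 9}  B6 = {3, 4, 6, 9, 12}  B7 = {2, 4, 6, 9, 10}  B8 = {3, 4, 6, 11, 12}
Tree: B1–B2, B1–B3, B2–B4, B2–B5, B3–B6, B3–B7, B6–B8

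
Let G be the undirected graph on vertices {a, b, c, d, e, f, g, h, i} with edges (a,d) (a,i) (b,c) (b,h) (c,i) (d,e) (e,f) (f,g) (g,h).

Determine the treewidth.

2

A width-2 tree decomposition is:
Bags: B1 = {d, e, f}  B2 = {a, d, f}  B3 = {a, f, i}  B4 = {c, f, i}  B5 = {b, c, f}  B6 = {b, f, h}  B7 = {f, g, h}
Tree: B1–B2, B2–B3, B3–B4, B4–B5, B5–B6, B6–B7
Every bag has size at most 3, so the width is 3 − 1 = 2 and tw(G) ≤ 2. The edges f–e–d–a–i–c–b–h–g–f form a cycle, so G is not a tree and its treewidth is at least 2. Therefore the treewidth is 2.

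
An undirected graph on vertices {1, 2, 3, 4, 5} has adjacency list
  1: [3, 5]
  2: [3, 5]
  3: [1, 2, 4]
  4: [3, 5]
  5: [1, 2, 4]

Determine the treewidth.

A width-2 tree decomposition is:
Bags: B1 = {1, 3, 5}  B2 = {2, 3, 5}  B3 = {3, 4, 5}
Tree: B1–B2, B2–B3
The largest bag has 3 vertices, giving width 2; this decomposition certifies tw(G) ≤ 2. The edges 3–1–5–2–3 form a cycle, so G is not a tree and its treewidth is at least 2. The upper and lower bounds meet at 2, so that is the treewidth.

2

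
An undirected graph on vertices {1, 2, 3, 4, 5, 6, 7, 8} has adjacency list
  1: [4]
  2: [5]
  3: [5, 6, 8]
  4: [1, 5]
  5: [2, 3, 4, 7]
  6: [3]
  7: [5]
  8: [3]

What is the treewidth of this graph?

A width-1 tree decomposition is:
Bags: B1 = {3, 5}  B2 = {4, 5}  B3 = {2, 5}  B4 = {1, 4}  B5 = {5, 7}  B6 = {3, 6}  B7 = {3, 8}
Tree: B1–B2, B1–B3, B2–B4, B3–B5, B1–B6, B6–B7
Every bag has size at most 2, so the width is 2 − 1 = 1 and tw(G) ≤ 1. G has an edge, so its treewidth is at least 1. The upper and lower bounds meet at 1, so that is the treewidth.

1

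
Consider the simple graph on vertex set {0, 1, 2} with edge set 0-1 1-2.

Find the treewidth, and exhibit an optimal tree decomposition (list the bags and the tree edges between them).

Treewidth 1.
One optimal decomposition is:
Bags: B1 = {0, 1}  B2 = {1, 2}
Tree: B1–B2

Each bag holds 2 vertices, so the decomposition has width 1, which upper-bounds the treewidth. Since G has at least one edge (e.g. 1–0), it is not an edgeless graph, so tw(G) ≥ 1. Therefore the treewidth is 1.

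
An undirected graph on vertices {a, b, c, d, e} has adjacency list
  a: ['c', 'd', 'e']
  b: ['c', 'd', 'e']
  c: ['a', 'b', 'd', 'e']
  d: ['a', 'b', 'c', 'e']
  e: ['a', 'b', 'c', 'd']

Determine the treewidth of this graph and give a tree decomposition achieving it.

Treewidth 3.
One optimal decomposition is:
Bags: B1 = {a, c, d, e}  B2 = {b, c, d, e}
Tree: B1–B2

Every bag has size at most 4, so the width is 4 − 1 = 3 and tw(G) ≤ 3. On the other hand G contains the 4-clique {a, c, d, e}. A clique must lie in a single bag of any decomposition, so no decomposition can have width below 3. Combining the bounds, tw(G) = 3.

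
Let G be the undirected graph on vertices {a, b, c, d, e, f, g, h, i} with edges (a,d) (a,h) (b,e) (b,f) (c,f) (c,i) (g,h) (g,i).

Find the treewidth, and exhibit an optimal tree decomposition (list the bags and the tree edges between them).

Each bag holds 2 vertices, so the decomposition has width 1, which upper-bounds the treewidth. Any graph with an edge has treewidth ≥ 1, and G has the edge e–b. The upper and lower bounds meet at 1, so that is the treewidth.

Treewidth 1.
One such decomposition:
Bags: B1 = {b, e}  B2 = {b, f}  B3 = {c, f}  B4 = {c, i}  B5 = {g, i}  B6 = {g, h}  B7 = {a, h}  B8 = {a, d}
Tree: B1–B2, B2–B3, B3–B4, B4–B5, B5–B6, B6–B7, B7–B8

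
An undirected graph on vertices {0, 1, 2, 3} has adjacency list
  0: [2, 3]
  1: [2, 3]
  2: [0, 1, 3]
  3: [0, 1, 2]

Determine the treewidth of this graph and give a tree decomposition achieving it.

Treewidth 2.
Bags: B1 = {1, 2, 3}  B2 = {0, 2, 3}
Tree: B1–B2

Each bag holds 3 vertices, so the decomposition has width 2, which upper-bounds the treewidth. Conversely, {0, 2, 3} is a clique of size 3, and the vertices of any clique must share a bag in every tree decomposition; so some bag has ≥ 3 vertices and tw(G) ≥ 2. Hence tw(G) = 2 exactly.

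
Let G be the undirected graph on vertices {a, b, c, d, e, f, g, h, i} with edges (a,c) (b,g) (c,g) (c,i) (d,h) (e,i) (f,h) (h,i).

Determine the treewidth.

1

A width-1 tree decomposition is:
Bags: B1 = {c, g}  B2 = {c, i}  B3 = {h, i}  B4 = {b, g}  B5 = {d, h}  B6 = {a, c}  B7 = {f, h}  B8 = {e, i}
Tree: B1–B2, B2–B3, B1–B4, B3–B5, B2–B6, B5–B7, B3–B8
Each bag holds 2 vertices, so the decomposition has width 1, which upper-bounds the treewidth. Since G has at least one edge (e.g. c–g), it is not an edgeless graph, so tw(G) ≥ 1. Therefore the treewidth is 1.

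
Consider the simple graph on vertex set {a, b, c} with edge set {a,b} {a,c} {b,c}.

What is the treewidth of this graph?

2

A width-2 tree decomposition is:
Bags: B1 = {a, b, c}
Tree: (single bag)
With just one bag of size 3, the width is 3 − 1 = 2, so tw(G) ≤ 2. On the other hand G contains the 3-clique {a, b, c}. A clique must lie in a single bag of any decomposition, so no decomposition can have width below 2. Therefore the treewidth is 2.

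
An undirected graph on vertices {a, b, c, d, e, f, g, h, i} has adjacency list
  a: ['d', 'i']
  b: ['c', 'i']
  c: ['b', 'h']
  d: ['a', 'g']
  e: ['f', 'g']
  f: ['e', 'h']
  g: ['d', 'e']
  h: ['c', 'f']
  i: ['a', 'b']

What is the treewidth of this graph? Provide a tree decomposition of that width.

Treewidth 2.
Bags: B1 = {c, f, h}  B2 = {c, e, f}  B3 = {c, e, g}  B4 = {c, d, g}  B5 = {a, c, d}  B6 = {a, c, i}  B7 = {b, c, i}
Tree: B1–B2, B2–B3, B3–B4, B4–B5, B5–B6, B6–B7

Every bag has size at most 3, so the width is 3 − 1 = 2 and tw(G) ≤ 2. For the lower bound, G contains the cycle c–h–f–e–g–d–a–i–b–c, so G is not a forest; only forests have treewidth ≤ 1, hence tw(G) ≥ 2. Therefore the treewidth is 2.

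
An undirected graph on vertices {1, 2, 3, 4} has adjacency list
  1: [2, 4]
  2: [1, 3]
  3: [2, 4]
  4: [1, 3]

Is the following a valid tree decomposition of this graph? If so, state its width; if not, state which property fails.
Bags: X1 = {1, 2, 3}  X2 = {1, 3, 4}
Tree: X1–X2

Yes; width 2.

Every vertex of G appears in some bag (union = {1, 2, 3, 4}); every edge is covered by a bag; and for each vertex v the set of bags containing v is connected in the bag tree. The decomposition is therefore valid. The largest bag has 3 vertices, so the width is 2.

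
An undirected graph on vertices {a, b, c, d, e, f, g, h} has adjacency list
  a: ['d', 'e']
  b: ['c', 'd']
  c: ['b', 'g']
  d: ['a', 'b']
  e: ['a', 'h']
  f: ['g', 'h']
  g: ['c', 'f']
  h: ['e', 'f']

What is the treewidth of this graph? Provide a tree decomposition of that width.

Every bag has size at most 3, so the width is 3 − 1 = 2 and tw(G) ≤ 2. For the lower bound, G contains the cycle c–g–f–h–e–a–d–b–c, so G is not a forest; only forests have treewidth ≤ 1, hence tw(G) ≥ 2. Combining the bounds, tw(G) = 2.

Treewidth 2.
One such decomposition:
Bags: B1 = {c, f, g}  B2 = {c, f, h}  B3 = {c, e, h}  B4 = {a, c, e}  B5 = {a, c, d}  B6 = {b, c, d}
Tree: B1–B2, B2–B3, B3–B4, B4–B5, B5–B6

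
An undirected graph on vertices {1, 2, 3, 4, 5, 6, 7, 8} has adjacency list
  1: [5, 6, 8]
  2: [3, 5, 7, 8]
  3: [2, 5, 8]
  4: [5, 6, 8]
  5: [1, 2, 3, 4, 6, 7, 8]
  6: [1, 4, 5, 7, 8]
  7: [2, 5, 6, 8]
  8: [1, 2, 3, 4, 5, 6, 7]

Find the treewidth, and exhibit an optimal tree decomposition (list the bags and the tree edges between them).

Treewidth 3.
One such decomposition:
Bags: B1 = {1, 5, 6, 8}  B2 = {5, 6, 7, 8}  B3 = {2, 5, 7, 8}  B4 = {4, 5, 6, 8}  B5 = {2, 3, 5, 8}
Tree: B1–B2, B2–B3, B1–B4, B3–B5

Each bag holds 4 vertices, so the decomposition has width 3, which upper-bounds the treewidth. Conversely, {2, 3, 5, 8} is a clique of size 4, and the vertices of any clique must share a bag in every tree decomposition; so some bag has ≥ 4 vertices and tw(G) ≥ 3. The upper and lower bounds meet at 3, so that is the treewidth.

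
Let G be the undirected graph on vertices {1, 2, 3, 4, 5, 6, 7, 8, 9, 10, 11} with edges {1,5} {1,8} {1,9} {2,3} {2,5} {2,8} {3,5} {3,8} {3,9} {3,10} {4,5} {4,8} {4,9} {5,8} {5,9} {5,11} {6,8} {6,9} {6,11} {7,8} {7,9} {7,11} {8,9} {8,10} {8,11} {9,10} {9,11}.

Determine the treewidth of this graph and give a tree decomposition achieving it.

Each bag holds 4 vertices, so the decomposition has width 3, which upper-bounds the treewidth. Conversely, {3, 8, 9, 10} is a clique of size 4, and the vertices of any clique must share a bag in every tree decomposition; so some bag has ≥ 4 vertices and tw(G) ≥ 3. Combining the bounds, tw(G) = 3.

Treewidth 3.
One such decomposition:
Bags: B1 = {5, 8, 9, 11}  B2 = {6, 8, 9, 11}  B3 = {1, 5, 8, 9}  B4 = {3, 5, 8, 9}  B5 = {3, 8, 9, 10}  B6 = {7, 8, 9, 11}  B7 = {4, 5, 8, 9}  B8 = {2, 3, 5, 8}
Tree: B1–B2, B1–B3, B1–B4, B4–B5, B1–B6, B4–B7, B4–B8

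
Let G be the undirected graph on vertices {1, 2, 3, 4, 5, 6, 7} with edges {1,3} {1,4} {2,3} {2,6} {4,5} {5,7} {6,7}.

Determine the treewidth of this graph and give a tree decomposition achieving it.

Treewidth 2.
One optimal decomposition is:
Bags: B1 = {4, 5, 7}  B2 = {4, 6, 7}  B3 = {2, 4, 6}  B4 = {2, 3, 4}  B5 = {1, 3, 4}
Tree: B1–B2, B2–B3, B3–B4, B4–B5

The largest bag has 3 vertices, giving width 2; this decomposition certifies tw(G) ≤ 2. For the lower bound, G contains the cycle 4–5–7–6–2–3–1–4, so G is not a forest; only forests have treewidth ≤ 1, hence tw(G) ≥ 2. Hence tw(G) = 2 exactly.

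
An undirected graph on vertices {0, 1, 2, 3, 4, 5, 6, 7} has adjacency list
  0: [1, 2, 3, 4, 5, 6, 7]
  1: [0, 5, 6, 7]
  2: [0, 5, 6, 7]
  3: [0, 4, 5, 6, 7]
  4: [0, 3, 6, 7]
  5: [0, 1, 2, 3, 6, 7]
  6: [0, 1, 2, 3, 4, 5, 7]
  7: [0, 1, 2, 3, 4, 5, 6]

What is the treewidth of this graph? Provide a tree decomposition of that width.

Each bag holds 5 vertices, so the decomposition has width 4, which upper-bounds the treewidth. On the other hand G contains the 5-clique {0, 3, 4, 6, 7}. A clique must lie in a single bag of any decomposition, so no decomposition can have width below 4. The upper and lower bounds meet at 4, so that is the treewidth.

Treewidth 4.
One such decomposition:
Bags: B1 = {0, 2, 5, 6, 7}  B2 = {0, 3, 5, 6, 7}  B3 = {0, 1, 5, 6, 7}  B4 = {0, 3, 4, 6, 7}
Tree: B1–B2, B2–B3, B2–B4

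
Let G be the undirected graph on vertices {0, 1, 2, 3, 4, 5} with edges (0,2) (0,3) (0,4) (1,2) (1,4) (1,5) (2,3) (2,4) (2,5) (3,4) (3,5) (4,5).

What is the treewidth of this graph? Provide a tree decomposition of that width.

Treewidth 3.
Bags: B1 = {2, 3, 4, 5}  B2 = {1, 2, 4, 5}  B3 = {0, 2, 3, 4}
Tree: B1–B2, B1–B3

Each bag holds 4 vertices, so the decomposition has width 3, which upper-bounds the treewidth. On the other hand G contains the 4-clique {1, 2, 4, 5}. A clique must lie in a single bag of any decomposition, so no decomposition can have width below 3. Combining the bounds, tw(G) = 3.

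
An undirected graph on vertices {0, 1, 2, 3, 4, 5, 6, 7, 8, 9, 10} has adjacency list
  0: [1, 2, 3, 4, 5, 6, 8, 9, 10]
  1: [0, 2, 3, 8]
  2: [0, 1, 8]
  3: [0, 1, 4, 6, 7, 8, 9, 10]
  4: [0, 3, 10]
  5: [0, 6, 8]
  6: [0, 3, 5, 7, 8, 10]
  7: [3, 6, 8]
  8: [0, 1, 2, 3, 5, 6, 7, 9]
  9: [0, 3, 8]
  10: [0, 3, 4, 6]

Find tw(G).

A width-3 tree decomposition is:
Bags: B1 = {0, 5, 6, 8}  B2 = {0, 3, 6, 8}  B3 = {0, 3, 8, 9}  B4 = {0, 3, 6, 10}  B5 = {0, 1, 3, 8}  B6 = {0, 3, 4, 10}  B7 = {3, 6, 7, 8}  B8 = {0, 1, 2, 8}
Tree: B1–B2, B2–B3, B2–B4, B3–B5, B4–B6, B2–B7, B5–B8
Each bag holds 4 vertices, so the decomposition has width 3, which upper-bounds the treewidth. On the other hand G contains the 4-clique {0, 1, 2, 8}. A clique must lie in a single bag of any decomposition, so no decomposition can have width below 3. Therefore the treewidth is 3.

3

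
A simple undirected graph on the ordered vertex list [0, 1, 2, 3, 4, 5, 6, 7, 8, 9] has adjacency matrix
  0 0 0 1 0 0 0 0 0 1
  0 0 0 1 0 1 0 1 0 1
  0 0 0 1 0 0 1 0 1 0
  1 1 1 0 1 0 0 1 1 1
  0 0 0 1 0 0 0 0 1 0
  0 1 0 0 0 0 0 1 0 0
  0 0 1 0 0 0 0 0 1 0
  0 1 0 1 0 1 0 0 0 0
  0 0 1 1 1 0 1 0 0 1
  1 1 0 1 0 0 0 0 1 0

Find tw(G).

A width-2 tree decomposition is:
Bags: B1 = {1, 3, 7}  B2 = {1, 5, 7}  B3 = {1, 3, 9}  B4 = {3, 8, 9}  B5 = {2, 3, 8}  B6 = {0, 3, 9}  B7 = {3, 4, 8}  B8 = {2, 6, 8}
Tree: B1–B2, B1–B3, B3–B4, B4–B5, B4–B6, B5–B7, B5–B8
The largest bag has 3 vertices, giving width 2; this decomposition certifies tw(G) ≤ 2. For the lower bound, the 3 vertices {0, 3, 9} are pairwise adjacent, and any tree decomposition puts a clique entirely inside one bag — forcing width ≥ 2. Hence tw(G) = 2 exactly.

2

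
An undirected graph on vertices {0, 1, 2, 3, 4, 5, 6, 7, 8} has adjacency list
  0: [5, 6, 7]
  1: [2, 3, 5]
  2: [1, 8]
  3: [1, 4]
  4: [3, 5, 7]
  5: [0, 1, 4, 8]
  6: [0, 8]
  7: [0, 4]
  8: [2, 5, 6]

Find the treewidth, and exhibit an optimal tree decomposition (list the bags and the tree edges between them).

Each bag holds 4 vertices, so the decomposition has width 3, which upper-bounds the treewidth. For the lower bound: the 4 vertex sets {0,6,7}, {8}, {5}, {1,2,3,4} are disjoint, each induces a connected subgraph, and every pair is joined by at least one edge of G. Contracting each set to a single vertex therefore yields K_{4} as a minor, and since treewidth is minor-monotone, tw(G) ≥ tw(K_{4}) = 3. Therefore the treewidth is 3.

Treewidth 3.
One such decomposition:
Bags: B1 = {0, 6, 7, 8}  B2 = {0, 5, 7, 8}  B3 = {4, 5, 7, 8}  B4 = {2, 4, 5, 8}  B5 = {1, 2, 4, 5}  B6 = {1, 2, 3, 4}
Tree: B1–B2, B2–B3, B3–B4, B4–B5, B5–B6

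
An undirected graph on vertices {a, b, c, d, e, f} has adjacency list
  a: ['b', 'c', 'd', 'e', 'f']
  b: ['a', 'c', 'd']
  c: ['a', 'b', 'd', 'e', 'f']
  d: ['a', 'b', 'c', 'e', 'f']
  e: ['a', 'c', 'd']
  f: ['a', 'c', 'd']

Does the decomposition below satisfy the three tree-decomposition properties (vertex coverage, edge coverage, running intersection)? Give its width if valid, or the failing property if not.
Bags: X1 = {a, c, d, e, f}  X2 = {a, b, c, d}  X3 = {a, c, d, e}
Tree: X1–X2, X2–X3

A tree decomposition must satisfy three properties: every vertex lies in some bag; for every edge, both endpoints lie together in some bag; and for every vertex, the bags containing it form a connected subtree. Here bags containing vertex e are not connected in the tree, so the decomposition is invalid.

No — bags containing vertex e are not connected in the tree.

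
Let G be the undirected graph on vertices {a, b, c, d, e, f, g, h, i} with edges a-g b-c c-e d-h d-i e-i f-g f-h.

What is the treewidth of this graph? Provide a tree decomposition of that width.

Treewidth 1.
One such decomposition:
Bags: B1 = {b, c}  B2 = {c, e}  B3 = {e, i}  B4 = {d, i}  B5 = {d, h}  B6 = {f, h}  B7 = {f, g}  B8 = {a, g}
Tree: B1–B2, B2–B3, B3–B4, B4–B5, B5–B6, B6–B7, B7–B8

Each bag holds 2 vertices, so the decomposition has width 1, which upper-bounds the treewidth. Since G has at least one edge (e.g. b–c), it is not an edgeless graph, so tw(G) ≥ 1. Therefore the treewidth is 1.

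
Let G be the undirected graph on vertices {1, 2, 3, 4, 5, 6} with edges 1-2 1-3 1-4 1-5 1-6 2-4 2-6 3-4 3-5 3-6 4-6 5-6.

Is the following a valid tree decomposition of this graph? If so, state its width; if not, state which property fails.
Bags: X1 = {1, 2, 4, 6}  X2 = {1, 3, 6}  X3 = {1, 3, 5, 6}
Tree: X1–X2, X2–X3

No — edge (4,3) lies in no bag.

A tree decomposition must satisfy three properties: every vertex lies in some bag; for every edge, both endpoints lie together in some bag; and for every vertex, the bags containing it form a connected subtree. Here edge (4,3) lies in no bag, so the decomposition is invalid.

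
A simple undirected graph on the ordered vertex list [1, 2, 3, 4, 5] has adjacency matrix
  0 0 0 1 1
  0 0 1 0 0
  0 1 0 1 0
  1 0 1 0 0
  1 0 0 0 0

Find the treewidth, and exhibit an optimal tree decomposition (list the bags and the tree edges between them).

Treewidth 1.
One optimal decomposition is:
Bags: B1 = {2, 3}  B2 = {3, 4}  B3 = {1, 4}  B4 = {1, 5}
Tree: B1–B2, B2–B3, B3–B4

The largest bag has 2 vertices, giving width 1; this decomposition certifies tw(G) ≤ 1. Any graph with an edge has treewidth ≥ 1, and G has the edge 2–3. Therefore the treewidth is 1.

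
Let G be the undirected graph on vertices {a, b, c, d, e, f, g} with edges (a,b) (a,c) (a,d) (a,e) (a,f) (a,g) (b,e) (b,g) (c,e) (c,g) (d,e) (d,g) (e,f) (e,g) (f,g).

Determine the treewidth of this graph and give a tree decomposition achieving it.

Each bag holds 4 vertices, so the decomposition has width 3, which upper-bounds the treewidth. On the other hand G contains the 4-clique {a, d, e, g}. A clique must lie in a single bag of any decomposition, so no decomposition can have width below 3. Hence tw(G) = 3 exactly.

Treewidth 3.
Bags: B1 = {a, d, e, g}  B2 = {a, b, e, g}  B3 = {a, e, f, g}  B4 = {a, c, e, g}
Tree: B1–B2, B1–B3, B1–B4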